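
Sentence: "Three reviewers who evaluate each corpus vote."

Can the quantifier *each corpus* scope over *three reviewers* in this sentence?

No

The target quantifier *each corpus* is part of the relative clause *who evaluate each corpus*.
The relative clause forms an island for QR, so the quantifier is confined to the head noun's restrictor.
Hence only narrow scope for *each corpus* (under *three reviewers*) survives.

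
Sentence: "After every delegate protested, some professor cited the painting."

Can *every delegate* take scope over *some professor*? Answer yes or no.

The DP *every delegate* is contained in the adjunct clause *after every delegate protested*.
The adjunct-island constraint bars QR out of an adverbial clause.
There is no licit LF on which *every delegate* c-commands *some professor*.

No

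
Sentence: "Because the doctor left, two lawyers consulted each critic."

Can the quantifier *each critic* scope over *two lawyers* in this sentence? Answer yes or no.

Yes

The adjunct clause does not contain *each critic*, which is the matrix object.
Nothing blocks QR of the lower DP to a position above the higher one, so inverse scope is available.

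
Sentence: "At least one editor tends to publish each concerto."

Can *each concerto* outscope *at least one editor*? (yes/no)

Yes

Raising constructions are monoclausal for scope purposes; *each concerto* is not separated from *at least one editor* by any island.
Nothing blocks QR of the lower DP to a position above the higher one, so inverse scope is available.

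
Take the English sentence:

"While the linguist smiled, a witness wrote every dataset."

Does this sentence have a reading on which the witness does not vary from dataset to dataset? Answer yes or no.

Yes

The paraphrase describes the scope ordering *a witness* > *every dataset*.
That is the surface-scope ordering, which is always one of the available readings — island constraints only ever restrict inverse scope.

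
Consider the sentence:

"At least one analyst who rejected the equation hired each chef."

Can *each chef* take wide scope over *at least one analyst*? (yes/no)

*each chef* is a matrix argument; only *at least one analyst* is modified by the relative clause *who rejected the equation*, so the RC island is irrelevant to the target quantifier.
Clause-internal QR can adjoin the lower DP above the subject, yielding the inverse reading.
The sentence is scopally ambiguous between *at least one analyst* > *each chef* and *each chef* > *at least one analyst*.

Yes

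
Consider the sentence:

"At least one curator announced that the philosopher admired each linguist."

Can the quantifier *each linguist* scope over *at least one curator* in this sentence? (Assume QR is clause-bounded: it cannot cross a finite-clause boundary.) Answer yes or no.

*each linguist* sits inside the finite complement clause *that the philosopher admired each linguist*.
Given the clause-boundedness assumption, QR cannot cross the finite CP into the matrix.
*each linguist* is confined to the island and cannot take scope over *at least one curator*.

No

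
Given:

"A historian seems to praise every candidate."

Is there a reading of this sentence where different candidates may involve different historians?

This is the *every candidate* > *a historian* reading.
*every candidate* is inside a raising infinitive, which is transparent to QR (no CP barrier), so it behaves as a matrix argument.
QR within a single clause is free, so the lower quantifier may take scope over the higher one.
The sentence is scopally ambiguous between *a historian* > *every candidate* and *every candidate* > *a historian*.

Yes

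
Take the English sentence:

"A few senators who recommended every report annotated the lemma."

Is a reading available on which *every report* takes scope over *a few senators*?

*every report* is embedded in the relative clause *who recommended every report*.
Quantifiers inside a relative clause are trapped there; the RC boundary blocks QR.
So *every report* cannot raise high enough to outscope *a few senators*; only the surface ordering *a few senators* > *every report* is available.

No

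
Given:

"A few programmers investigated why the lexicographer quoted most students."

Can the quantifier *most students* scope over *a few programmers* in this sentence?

Structurally, *most students* is inside the embedded question *why the lexicographer quoted most students*.
QR across an interrogative CP boundary is ruled out as a wh-island violation.
So *most students* cannot raise high enough to outscope *a few programmers*; only the surface ordering *a few programmers* > *most students* is available.

No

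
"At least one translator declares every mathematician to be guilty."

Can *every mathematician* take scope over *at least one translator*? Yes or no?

Yes

The ECM infinitive is scope-transparent — *every mathematician* is free to raise above *at least one translator*.
Clause-internal QR can adjoin the lower DP above the subject, yielding the inverse reading.
The sentence is scopally ambiguous between *at least one translator* > *every mathematician* and *every mathematician* > *at least one translator*.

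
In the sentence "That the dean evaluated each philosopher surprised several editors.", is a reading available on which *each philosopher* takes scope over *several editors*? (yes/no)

No

*each philosopher* occurs within the sentential subject *that the dean evaluated each philosopher*.
The Sentential Subject Constraint rules out raising the quantifier out of the that-clause subject.
So the wide-scope reading for *each philosopher* is blocked.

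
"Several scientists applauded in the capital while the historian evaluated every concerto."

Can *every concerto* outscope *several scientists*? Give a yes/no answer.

No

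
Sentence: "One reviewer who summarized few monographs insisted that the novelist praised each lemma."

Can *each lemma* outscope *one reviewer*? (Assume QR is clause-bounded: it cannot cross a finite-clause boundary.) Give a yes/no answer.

No

Structurally, *each lemma* is inside the finite complement clause *that the novelist praised each lemma*.
With QR restricted to its own tensed clause, the embedded quantifier cannot reach a matrix scope position.
Hence only narrow scope for *each lemma* (under *one reviewer*) survives.
(Only the surface reading survives: one fixed reviewer with respect to all the relevant lemmas.)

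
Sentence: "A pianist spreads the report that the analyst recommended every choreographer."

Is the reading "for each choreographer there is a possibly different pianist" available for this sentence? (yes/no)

The paraphrase describes the scope ordering *every choreographer* > *a pianist*.
Structurally, *every choreographer* is inside the complex NP *the report that the analyst recommended every choreographer*.
Since the clause is the complement of a nominal head, the CNPC blocks scope extraction.
So the wide-scope reading for *every choreographer* is blocked.

No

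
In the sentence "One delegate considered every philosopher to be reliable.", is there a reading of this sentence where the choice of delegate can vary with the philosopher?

This is the *every philosopher* > *one delegate* reading.
*every philosopher* is the subject of an ECM infinitive — the infinitival complement of an ECM verb is not a scope island, so *every philosopher* can raise into the matrix clause.
Since no island is crossed, the inverse ordering is licensed alongside surface scope.

Yes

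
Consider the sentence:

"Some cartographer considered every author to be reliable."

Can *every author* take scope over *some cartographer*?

Yes

*every author* is an ECM subject; ECM complements are not islands, and the embedded quantifier may take matrix scope.
With no island boundary between them, the object can take inverse scope over the subject via ordinary QR within the clause.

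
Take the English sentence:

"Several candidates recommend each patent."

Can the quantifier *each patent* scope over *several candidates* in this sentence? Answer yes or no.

Both DPs are arguments of the same predicate; there is no clause or island boundary between them.
Since no island is crossed, the inverse ordering is licensed alongside surface scope.

Yes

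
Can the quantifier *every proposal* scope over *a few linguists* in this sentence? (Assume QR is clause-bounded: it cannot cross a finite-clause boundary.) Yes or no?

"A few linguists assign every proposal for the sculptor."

Yes

Both DPs are arguments of the same predicate; there is no clause or island boundary between them.
Since no island is crossed, the inverse ordering is licensed alongside surface scope.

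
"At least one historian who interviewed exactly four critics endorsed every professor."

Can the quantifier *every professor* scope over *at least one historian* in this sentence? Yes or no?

Yes

*every professor* sits in the matrix clause, not in the relative clause on *at least one historian*.
With no island boundary between them, the object can take inverse scope over the subject via ordinary QR within the clause.
Both orderings are possible: *at least one historian* > *every professor* and *every professor* > *at least one historian*.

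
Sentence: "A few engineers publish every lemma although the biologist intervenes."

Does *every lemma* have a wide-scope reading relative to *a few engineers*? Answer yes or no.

Although there is an adjunct clause, *every lemma* is in the main clause, not inside the adjunct.
Nothing blocks QR of the lower DP to a position above the higher one, so inverse scope is available.
Both orderings are possible: *a few engineers* > *every lemma* and *every lemma* > *a few engineers*.

Yes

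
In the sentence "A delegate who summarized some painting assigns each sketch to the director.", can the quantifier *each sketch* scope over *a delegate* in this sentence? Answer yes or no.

*each sketch* sits in the matrix clause, not in the relative clause on *a delegate*.
Ordinary QR to a clause-peripheral position gives the wide-scope LF for the lower DP.

Yes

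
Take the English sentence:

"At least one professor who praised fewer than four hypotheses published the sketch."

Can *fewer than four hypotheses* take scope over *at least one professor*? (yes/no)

No

*fewer than four hypotheses* is embedded in the relative clause *who praised fewer than four hypotheses*.
A relative clause is a scope island — quantifier raising cannot cross its boundary.
The inverse ordering *fewer than four hypotheses* > *at least one professor* is therefore underivable.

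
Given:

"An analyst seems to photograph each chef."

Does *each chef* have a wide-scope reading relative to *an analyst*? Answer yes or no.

Yes

The matrix predicate is a raising verb, whose infinitival complement is not a scope island — *each chef* can QR into the matrix clause.
Nothing blocks QR of the lower DP to a position above the higher one, so inverse scope is available.
Both orderings are possible: *an analyst* > *each chef* and *each chef* > *an analyst*.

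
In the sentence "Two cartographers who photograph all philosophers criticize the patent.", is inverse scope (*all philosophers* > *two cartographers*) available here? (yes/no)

No

The target quantifier *all philosophers* is part of the relative clause *who photograph all philosophers*.
The relative clause forms an island for QR, so the quantifier is confined to the head noun's restrictor.
So *all philosophers* cannot raise high enough to outscope *two cartographers*; only the surface ordering *two cartographers* > *all philosophers* is available.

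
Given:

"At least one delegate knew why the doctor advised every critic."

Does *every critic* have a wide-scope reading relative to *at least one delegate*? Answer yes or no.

*every critic* sits inside the embedded question *why the doctor advised every critic*.
An indirect question is a wh-island; the filled [Spec,CP] blocks QR across the CP edge.
*every critic* is confined to the island and cannot take scope over *at least one delegate*.
(Only the surface reading survives: one fixed delegate with respect to all the relevant critics.)

No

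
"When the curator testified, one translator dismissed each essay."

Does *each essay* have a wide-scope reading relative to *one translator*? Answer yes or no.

Yes

The adjunct island is irrelevant here — *each essay* and *one translator* are both in the matrix clause.
QR within a single clause is free, so the lower quantifier may take scope over the higher one.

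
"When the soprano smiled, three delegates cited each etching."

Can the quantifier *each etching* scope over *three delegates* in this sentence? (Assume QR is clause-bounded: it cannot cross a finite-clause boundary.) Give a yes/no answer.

Neither queried DP is inside the adjunct, so the adjunct-island constraint does not apply.
No island intervenes, so both surface and inverse scope are derivable.

Yes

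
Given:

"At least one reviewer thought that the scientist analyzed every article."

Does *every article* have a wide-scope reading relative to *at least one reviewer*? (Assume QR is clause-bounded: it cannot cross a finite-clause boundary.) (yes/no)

No

Structurally, *every article* is inside the finite complement clause *that the scientist analyzed every article*.
With QR restricted to its own tensed clause, the embedded quantifier cannot reach a matrix scope position.
So *every article* cannot raise to a position above *at least one reviewer*.
(Only the surface reading survives: one fixed reviewer with respect to all the relevant articles.)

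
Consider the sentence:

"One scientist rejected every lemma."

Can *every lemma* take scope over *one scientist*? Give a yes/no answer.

*every lemma* and *one scientist* are in the same minimal clause.
Ordinary QR to a clause-peripheral position gives the wide-scope LF for the lower DP.

Yes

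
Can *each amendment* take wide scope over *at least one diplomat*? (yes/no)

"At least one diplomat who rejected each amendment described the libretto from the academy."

Structurally, *each amendment* is inside the relative clause *who rejected each amendment*.
The relative clause forms an island for QR, so the quantifier is confined to the head noun's restrictor.
The inverse ordering *each amendment* > *at least one diplomat* is therefore underivable.
(Only the surface reading survives: one fixed diplomat with respect to all the relevant amendments.)

No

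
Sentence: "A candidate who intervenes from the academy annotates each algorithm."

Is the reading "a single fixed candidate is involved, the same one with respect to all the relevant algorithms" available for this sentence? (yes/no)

Yes

The described interpretation is the *a candidate* > *each algorithm* scoping.
That is the surface-scope ordering, which is always one of the available readings — island constraints only ever restrict inverse scope.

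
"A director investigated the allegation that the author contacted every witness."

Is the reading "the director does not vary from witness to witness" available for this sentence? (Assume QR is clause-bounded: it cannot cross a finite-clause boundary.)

The described interpretation is the *a director* > *every witness* scoping.
Nothing needs to raise for *a director* > *every witness*, so no island constraint is at stake.

Yes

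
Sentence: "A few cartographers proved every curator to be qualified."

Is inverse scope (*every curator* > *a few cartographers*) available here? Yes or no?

ECM infinitives lack a CP barrier, so *every curator* can QR over the matrix subject *a few cartographers*.
Since no island is crossed, the inverse ordering is licensed alongside surface scope.

Yes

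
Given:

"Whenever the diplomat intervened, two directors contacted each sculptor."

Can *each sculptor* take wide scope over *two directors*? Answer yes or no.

Although there is an adjunct clause, *each sculptor* is in the main clause, not inside the adjunct.
Since no island is crossed, the inverse ordering is licensed alongside surface scope.

Yes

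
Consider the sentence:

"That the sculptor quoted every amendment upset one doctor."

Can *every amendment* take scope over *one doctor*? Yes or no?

Structurally, *every amendment* is inside the sentential subject *that the sculptor quoted every amendment*.
Sentential subjects are islands: a quantifier inside the subject clause cannot raise over the matrix predicate.
The ordering *every amendment* > *one doctor* is therefore underivable.

No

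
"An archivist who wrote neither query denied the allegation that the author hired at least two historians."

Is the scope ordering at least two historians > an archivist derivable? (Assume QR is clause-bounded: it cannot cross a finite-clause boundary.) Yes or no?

No

*at least two historians* is embedded in the complex NP *the allegation that the author hired at least two historians*.
Noun-complement clauses are scope islands (the Complex NP Constraint): a quantifier inside one cannot scope into the matrix.
Hence only narrow scope for *at least two historians* (under *an archivist*) survives.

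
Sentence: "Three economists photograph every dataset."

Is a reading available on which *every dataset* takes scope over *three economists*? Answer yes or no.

Yes

*three economists* and *every dataset* are co-arguments of the matrix verb, with nothing but a clause-internal boundary between them.
Nothing blocks QR of the lower DP to a position above the higher one, so inverse scope is available.
So *every dataset* > *three economists* is among the available readings.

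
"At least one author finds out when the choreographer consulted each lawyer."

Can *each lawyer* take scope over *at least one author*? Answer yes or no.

No

*each lawyer* occurs within the embedded question *when the choreographer consulted each lawyer*.
An indirect question is a wh-island; the filled [Spec,CP] blocks QR across the CP edge.
Hence only narrow scope for *each lawyer* (under *at least one author*) survives.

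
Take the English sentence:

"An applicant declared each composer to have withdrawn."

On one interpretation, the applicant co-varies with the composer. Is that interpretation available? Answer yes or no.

Yes

This is the *each composer* > *an applicant* reading.
The ECM infinitive is scope-transparent — *each composer* is free to raise above *an applicant*.
QR within a single clause is free, so the lower quantifier may take scope over the higher one.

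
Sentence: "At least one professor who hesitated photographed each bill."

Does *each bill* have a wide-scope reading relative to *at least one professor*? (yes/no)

Yes

The RC *who hesitated* is an island, but *each bill* is not inside it — it is the matrix object, a clausemate of *at least one professor*.
Nothing blocks QR of the lower DP to a position above the higher one, so inverse scope is available.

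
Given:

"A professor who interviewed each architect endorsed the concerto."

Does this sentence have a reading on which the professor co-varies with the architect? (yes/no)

The described interpretation is the *each architect* > *a professor* scoping.
The target quantifier *each architect* is part of the relative clause *who interviewed each architect*.
Quantifiers inside a relative clause are trapped there; the RC boundary blocks QR.
*each architect* > *a professor* would require crossing that boundary, which is illicit.

No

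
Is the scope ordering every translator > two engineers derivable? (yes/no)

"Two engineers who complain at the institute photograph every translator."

Yes

*every translator* is a matrix argument; only *two engineers* is modified by the relative clause *who complain at the institute*, so the RC island is irrelevant to the target quantifier.
Since no island is crossed, the inverse ordering is licensed alongside surface scope.
So *every translator* > *two engineers* is among the available readings.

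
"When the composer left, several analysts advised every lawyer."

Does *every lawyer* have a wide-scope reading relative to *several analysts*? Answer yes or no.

The adjunct clause does not contain *every lawyer*, which is the matrix object.
No island intervenes, so both surface and inverse scope are derivable.

Yes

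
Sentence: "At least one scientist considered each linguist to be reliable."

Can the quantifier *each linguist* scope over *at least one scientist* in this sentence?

This is an ECM construction: *each linguist* is the infinitival subject, Case-marked by the matrix verb, and the infinitive is transparent for QR.
Clause-internal QR can adjoin the lower DP above the subject, yielding the inverse reading.

Yes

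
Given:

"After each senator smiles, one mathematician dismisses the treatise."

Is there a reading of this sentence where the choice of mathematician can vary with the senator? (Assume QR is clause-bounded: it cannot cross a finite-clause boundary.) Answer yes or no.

No

That reading corresponds to *each senator* > *one mathematician*.
*each senator* occurs within the adjunct clause *after each senator smiles*.
Adverbial clauses are not L-marked, so they are barriers for QR — the quantifier cannot escape the adjunct.
*each senator* is confined to the island and cannot take scope over *one mathematician*.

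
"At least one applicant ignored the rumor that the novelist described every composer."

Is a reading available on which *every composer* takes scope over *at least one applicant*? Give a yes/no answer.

The target quantifier *every composer* is part of the complex NP *the rumor that the novelist described every composer*.
The complex NP is opaque for QR — the quantifier is frozen inside the noun's complement.
*every composer* > *at least one applicant* would require crossing that boundary, which is illicit.

No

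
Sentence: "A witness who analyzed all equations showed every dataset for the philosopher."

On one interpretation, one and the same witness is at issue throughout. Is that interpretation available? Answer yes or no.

This is the *a witness* > *every dataset* reading.
Nothing needs to raise for *a witness* > *every dataset*, so no island constraint is at stake.

Yes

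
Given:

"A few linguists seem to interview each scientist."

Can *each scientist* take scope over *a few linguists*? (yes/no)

Yes

*each scientist* is the object of the infinitival complement of a raising predicate; raising infinitives are transparent for QR, so the two DPs are in effect clausemates.
Ordinary QR to a clause-peripheral position gives the wide-scope LF for the lower DP.
Both orderings are possible: *a few linguists* > *each scientist* and *each scientist* > *a few linguists*.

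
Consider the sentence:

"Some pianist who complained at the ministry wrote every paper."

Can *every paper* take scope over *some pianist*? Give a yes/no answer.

The relative clause *who complained at the ministry* modifies *some pianist*, but *every paper* is not inside that relative clause — it is an argument of the matrix verb.
QR within a single clause is free, so the lower quantifier may take scope over the higher one.

Yes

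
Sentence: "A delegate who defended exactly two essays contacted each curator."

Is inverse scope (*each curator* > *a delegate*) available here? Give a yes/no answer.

*each curator* is a matrix argument; only *a delegate* is modified by the relative clause *who defended exactly two essays*, so the RC island is irrelevant to the target quantifier.
Since no island is crossed, the inverse ordering is licensed alongside surface scope.

Yes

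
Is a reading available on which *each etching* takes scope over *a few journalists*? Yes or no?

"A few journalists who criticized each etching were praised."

No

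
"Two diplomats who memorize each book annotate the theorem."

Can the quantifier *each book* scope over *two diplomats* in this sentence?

No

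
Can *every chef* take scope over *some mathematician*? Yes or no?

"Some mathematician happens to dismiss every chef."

Yes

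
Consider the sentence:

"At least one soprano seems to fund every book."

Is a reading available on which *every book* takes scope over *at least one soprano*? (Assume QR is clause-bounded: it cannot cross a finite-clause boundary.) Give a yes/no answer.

The matrix predicate is a raising verb, whose infinitival complement is not a scope island — *every book* can QR into the matrix clause.
Ordinary QR to a clause-peripheral position gives the wide-scope LF for the lower DP.

Yes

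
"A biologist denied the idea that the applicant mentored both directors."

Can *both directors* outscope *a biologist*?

*both directors* occurs within the complex NP *the idea that the applicant mentored both directors*.
The Complex NP Constraint bars QR out of the complement clause of a noun.
So *both directors* cannot raise high enough to outscope *a biologist*; only the surface ordering *a biologist* > *both directors* is available.

No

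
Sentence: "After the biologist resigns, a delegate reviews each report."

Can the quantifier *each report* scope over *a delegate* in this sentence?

The adjunct island is irrelevant here — *each report* and *a delegate* are both in the matrix clause.
Clause-internal QR can adjoin the lower DP above the subject, yielding the inverse reading.

Yes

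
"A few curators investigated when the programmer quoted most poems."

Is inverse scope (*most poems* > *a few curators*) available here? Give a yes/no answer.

No

The DP *most poems* is contained in the embedded question *when the programmer quoted most poems*.
The wh-island constraint blocks QR out of an embedded interrogative.
Hence only narrow scope for *most poems* (under *a few curators*) survives.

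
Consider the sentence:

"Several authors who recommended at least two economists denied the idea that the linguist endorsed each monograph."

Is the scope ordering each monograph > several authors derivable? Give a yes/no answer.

No

Structurally, *each monograph* is inside the complex NP *the idea that the linguist endorsed each monograph*.
The complex NP is opaque for QR — the quantifier is frozen inside the noun's complement.
*each monograph* > *several authors* would require crossing that boundary, which is illicit.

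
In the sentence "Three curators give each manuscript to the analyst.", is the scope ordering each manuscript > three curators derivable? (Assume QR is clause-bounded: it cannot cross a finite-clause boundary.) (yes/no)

Yes

*each manuscript* is the matrix object and *three curators* the matrix subject; the two are clausemates.
Since no island is crossed, the inverse ordering is licensed alongside surface scope.
So *each manuscript* > *three curators* is among the available readings.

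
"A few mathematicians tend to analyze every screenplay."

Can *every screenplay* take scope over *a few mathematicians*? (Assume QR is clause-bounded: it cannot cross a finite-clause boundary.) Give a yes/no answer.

Yes

The matrix predicate is a raising verb, whose infinitival complement is not a scope island — *every screenplay* can QR into the matrix clause.
With no island boundary between them, the object can take inverse scope over the subject via ordinary QR within the clause.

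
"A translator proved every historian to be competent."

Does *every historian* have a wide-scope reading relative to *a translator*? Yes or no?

Yes

ECM infinitives lack a CP barrier, so *every historian* can QR over the matrix subject *a translator*.
Nothing blocks QR of the lower DP to a position above the higher one, so inverse scope is available.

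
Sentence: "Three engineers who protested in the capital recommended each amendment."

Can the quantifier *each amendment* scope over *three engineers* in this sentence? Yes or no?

*each amendment* is a matrix argument; only *three engineers* is modified by the relative clause *who protested in the capital*, so the RC island is irrelevant to the target quantifier.
Ordinary QR to a clause-peripheral position gives the wide-scope LF for the lower DP.

Yes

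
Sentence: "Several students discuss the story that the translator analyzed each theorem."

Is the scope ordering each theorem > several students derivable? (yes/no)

No

*each theorem* is embedded in the complex NP *the story that the translator analyzed each theorem*.
Noun-complement clauses are scope islands (the Complex NP Constraint): a quantifier inside one cannot scope into the matrix.
Hence only narrow scope for *each theorem* (under *several students*) survives.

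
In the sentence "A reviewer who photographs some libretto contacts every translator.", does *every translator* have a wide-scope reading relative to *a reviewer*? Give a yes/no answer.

Yes

Although the sentence contains a relative clause (*who photographs some libretto*), *every translator* is outside it, in the matrix VP.
Nothing blocks QR of the lower DP to a position above the higher one, so inverse scope is available.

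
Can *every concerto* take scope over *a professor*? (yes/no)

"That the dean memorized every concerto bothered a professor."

No

Structurally, *every concerto* is inside the sentential subject *that the dean memorized every concerto*.
The Sentential Subject Constraint rules out raising the quantifier out of the that-clause subject.
There is no licit LF on which *every concerto* c-commands *a professor*.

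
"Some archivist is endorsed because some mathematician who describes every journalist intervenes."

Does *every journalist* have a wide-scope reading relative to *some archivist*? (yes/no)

*every journalist* occurs within the relative clause *who describes every journalist*, which is itself inside the adjunct *because some mathematician who describes every journalist intervenes*.
Nested islands: the RC island is itself inside an adjunct island, so wide scope is doubly excluded.
*every journalist* > *some archivist* would require crossing that boundary, which is illicit.

No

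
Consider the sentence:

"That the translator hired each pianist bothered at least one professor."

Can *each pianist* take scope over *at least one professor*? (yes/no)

The DP *each pianist* is contained in the sentential subject *that the translator hired each pianist*.
Sentential subjects are islands: a quantifier inside the subject clause cannot raise over the matrix predicate.
There is no licit LF on which *each pianist* c-commands *at least one professor*.

No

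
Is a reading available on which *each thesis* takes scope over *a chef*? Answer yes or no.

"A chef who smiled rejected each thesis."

Yes

The RC *who smiled* is an island, but *each thesis* is not inside it — it is the matrix object, a clausemate of *a chef*.
Clause-internal QR can adjoin the lower DP above the subject, yielding the inverse reading.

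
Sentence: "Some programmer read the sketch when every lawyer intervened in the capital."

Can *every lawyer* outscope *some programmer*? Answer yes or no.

No

The target quantifier *every lawyer* is part of the adjunct clause *when every lawyer intervened in the capital*.
Adverbial clauses are not L-marked, so they are barriers for QR — the quantifier cannot escape the adjunct.
The inverse ordering *every lawyer* > *some programmer* is therefore underivable.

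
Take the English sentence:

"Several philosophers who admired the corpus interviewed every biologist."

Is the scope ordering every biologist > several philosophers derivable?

Yes

The RC *who admired the corpus* is an island, but *every biologist* is not inside it — it is the matrix object, a clausemate of *several philosophers*.
Since no island is crossed, the inverse ordering is licensed alongside surface scope.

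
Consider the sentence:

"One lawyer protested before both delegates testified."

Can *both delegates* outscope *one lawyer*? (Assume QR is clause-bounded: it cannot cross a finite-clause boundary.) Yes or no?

No

The target quantifier *both delegates* is part of the adjunct clause *before both delegates testified*.
Adjuncts are opaque for quantifier raising; a quantifier in an adjunct stays inside it.
There is no licit LF on which *both delegates* c-commands *one lawyer*.
(Only the surface reading survives: one fixed lawyer with respect to all the relevant delegates.)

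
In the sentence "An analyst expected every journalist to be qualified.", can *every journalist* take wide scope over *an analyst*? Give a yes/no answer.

Yes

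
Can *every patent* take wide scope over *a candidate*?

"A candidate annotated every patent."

Yes

*a candidate* and *every patent* are co-arguments of the matrix verb, with nothing but a clause-internal boundary between them.
With no island boundary between them, the object can take inverse scope over the subject via ordinary QR within the clause.
Both orderings are possible: *a candidate* > *every patent* and *every patent* > *a candidate*.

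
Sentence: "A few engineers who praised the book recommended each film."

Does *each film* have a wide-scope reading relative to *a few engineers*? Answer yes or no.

Yes

Although the sentence contains a relative clause (*who praised the book*), *each film* is outside it, in the matrix VP.
Nothing blocks QR of the lower DP to a position above the higher one, so inverse scope is available.
The sentence is scopally ambiguous between *a few engineers* > *each film* and *each film* > *a few engineers*.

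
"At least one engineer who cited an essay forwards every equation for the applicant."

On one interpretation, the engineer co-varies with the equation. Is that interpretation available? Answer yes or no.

The described interpretation is the *every equation* > *at least one engineer* scoping.
*every equation* is a matrix argument; only *at least one engineer* is modified by the relative clause *who cited an essay*, so the RC island is irrelevant to the target quantifier.
No island intervenes, so both surface and inverse scope are derivable.
So *every equation* > *at least one engineer* is among the available readings.

Yes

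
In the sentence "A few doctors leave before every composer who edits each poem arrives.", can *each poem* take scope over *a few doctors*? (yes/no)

The DP *each poem* is contained in the relative clause *who edits each poem*, which is itself inside the adjunct *before every composer who edits each poem arrives*.
Nested islands: the RC island is itself inside an adjunct island, so wide scope is doubly excluded.
Hence only narrow scope for *each poem* (under *a few doctors*) survives.

No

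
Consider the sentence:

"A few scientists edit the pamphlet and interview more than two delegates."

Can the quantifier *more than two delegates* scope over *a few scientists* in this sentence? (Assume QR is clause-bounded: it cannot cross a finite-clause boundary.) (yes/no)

No

*more than two delegates* is embedded in one conjunct of the coordinate structure (*interview more than two delegates*).
A quantifier cannot raise out of one conjunct of a coordination across the whole coordinate structure — the CSC applies to QR.
So *more than two delegates* cannot raise to a position above *a few scientists*.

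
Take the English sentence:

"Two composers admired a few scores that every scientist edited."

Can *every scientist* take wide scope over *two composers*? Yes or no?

*every scientist* sits inside the relative clause *that every scientist edited* modifying *a few scores*.
Relative clauses block scope extraction: QR cannot target a position outside the modified NP.
So *every scientist* cannot raise high enough to outscope *two composers*; only the surface ordering *two composers* > *every scientist* is available.

No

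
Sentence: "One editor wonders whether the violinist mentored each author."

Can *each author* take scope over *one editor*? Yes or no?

The target quantifier *each author* is part of the embedded question *whether the violinist mentored each author*.
An indirect question is a wh-island; the filled [Spec,CP] blocks QR across the CP edge.
*each author* > *one editor* would require crossing that boundary, which is illicit.

No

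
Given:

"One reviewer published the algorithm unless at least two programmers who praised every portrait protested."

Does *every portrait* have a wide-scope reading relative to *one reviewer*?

No

The target quantifier *every portrait* is part of the relative clause *who praised every portrait*, which is itself inside the adjunct *unless at least two programmers who praised every portrait protested*.
The quantifier would have to escape first the RC and then the adjunct — two independent island violations.
So *every portrait* cannot raise high enough to outscope *one reviewer*; only the surface ordering *one reviewer* > *every portrait* is available.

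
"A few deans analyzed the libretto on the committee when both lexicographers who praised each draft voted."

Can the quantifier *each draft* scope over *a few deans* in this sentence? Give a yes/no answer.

No

*each draft* occurs within the relative clause *who praised each draft*, which is itself inside the adjunct *when both lexicographers who praised each draft voted*.
Two island boundaries intervene — the relative clause and the adjunct. Either alone would block QR.
The inverse ordering *each draft* > *a few deans* is therefore underivable.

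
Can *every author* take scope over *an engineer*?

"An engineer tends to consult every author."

Yes

*every author* is the object of the infinitival complement of a raising predicate; raising infinitives are transparent for QR, so the two DPs are in effect clausemates.
With no island boundary between them, the object can take inverse scope over the subject via ordinary QR within the clause.
The sentence is scopally ambiguous between *an engineer* > *every author* and *every author* > *an engineer*.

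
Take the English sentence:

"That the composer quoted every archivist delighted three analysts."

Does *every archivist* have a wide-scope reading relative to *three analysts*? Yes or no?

*every archivist* occurs within the sentential subject *that the composer quoted every archivist*.
Clausal subjects are scope islands; QR from inside the subject into the matrix is barred.
So *every archivist* cannot raise to a position above *three analysts*.

No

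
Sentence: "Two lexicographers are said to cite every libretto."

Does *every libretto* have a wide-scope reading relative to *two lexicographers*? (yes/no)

Yes

The matrix predicate is a raising verb, whose infinitival complement is not a scope island — *every libretto* can QR into the matrix clause.
Nothing blocks QR of the lower DP to a position above the higher one, so inverse scope is available.
Both orderings are possible: *two lexicographers* > *every libretto* and *every libretto* > *two lexicographers*.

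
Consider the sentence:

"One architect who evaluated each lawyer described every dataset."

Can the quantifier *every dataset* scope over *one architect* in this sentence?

Yes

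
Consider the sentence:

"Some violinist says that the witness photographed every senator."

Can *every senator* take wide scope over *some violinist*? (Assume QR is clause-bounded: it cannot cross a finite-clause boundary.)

No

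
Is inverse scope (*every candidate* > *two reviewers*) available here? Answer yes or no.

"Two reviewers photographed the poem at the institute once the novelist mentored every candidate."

*every candidate* sits inside the adjunct clause *once the novelist mentored every candidate*.
Adverbial clauses are not L-marked, so they are barriers for QR — the quantifier cannot escape the adjunct.
So the wide-scope reading for *every candidate* is blocked.

No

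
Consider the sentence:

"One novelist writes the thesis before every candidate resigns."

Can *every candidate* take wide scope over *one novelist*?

No

*every candidate* occurs within the adjunct clause *before every candidate resigns*.
The adjunct-island constraint bars QR out of an adverbial clause.
So *every candidate* cannot raise to a position above *one novelist*.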